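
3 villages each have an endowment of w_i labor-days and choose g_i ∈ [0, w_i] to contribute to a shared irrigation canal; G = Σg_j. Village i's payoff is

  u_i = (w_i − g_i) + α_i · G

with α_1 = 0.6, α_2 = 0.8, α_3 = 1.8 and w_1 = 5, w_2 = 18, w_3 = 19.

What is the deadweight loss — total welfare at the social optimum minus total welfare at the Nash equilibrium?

∂u_i/∂g_i = α_i − 1, so village i contributes w_i if α_i > 1, else 0.
α_i > 1 for i ∈ {3}; NE contributions (0, 0, 19), G = 19.
W^NE = Σw_i − G^NE + (Σα_i)·G^NE = 42 + 2.2·19 = 83.8.
Planner: ∂(Σu_j)/∂g_i = Σα_j − 1 = 2.2 > 0, so everyone contributes w_i; G^SO = 42, W^SO = 42 + 2.2·42 = 134.4.
Deadweight loss = 50.6.

50.6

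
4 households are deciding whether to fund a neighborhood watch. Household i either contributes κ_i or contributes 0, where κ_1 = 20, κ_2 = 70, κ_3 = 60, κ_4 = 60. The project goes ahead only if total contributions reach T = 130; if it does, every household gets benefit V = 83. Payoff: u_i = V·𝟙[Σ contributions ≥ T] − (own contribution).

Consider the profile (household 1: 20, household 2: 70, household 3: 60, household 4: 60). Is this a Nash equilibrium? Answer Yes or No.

Total = 210 ≥ 130: provided.
Household 1 (pledges 20, payoff 63): dropping to 0 → total 190, payoff 83. Profitable deviation.

No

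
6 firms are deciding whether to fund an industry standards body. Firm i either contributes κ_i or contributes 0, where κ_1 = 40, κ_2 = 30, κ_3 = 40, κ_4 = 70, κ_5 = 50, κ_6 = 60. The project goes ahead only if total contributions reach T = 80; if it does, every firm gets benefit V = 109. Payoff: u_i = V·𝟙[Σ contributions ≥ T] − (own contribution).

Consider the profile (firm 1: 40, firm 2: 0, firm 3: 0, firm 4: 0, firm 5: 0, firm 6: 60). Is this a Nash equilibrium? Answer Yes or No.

Yes

Total = 100 ≥ 80: provided.
Firm 1 (pledges 40, payoff 69): dropping to 0 → total 60, payoff 0. No gain.
Firm 2 (pledges 0, payoff 109): pledging 30 → total 130, payoff 79. No gain.
Firm 3 (pledges 0, payoff 109): pledging 40 → total 140, payoff 69. No gain.
Firm 4 (pledges 0, payoff 109): pledging 70 → total 170, payoff 39. No gain.
Firm 5 (pledges 0, payoff 109): pledging 50 → total 150, payoff 59. No gain.
Firm 6 (pledges 60, payoff 49): dropping to 0 → total 40, payoff 0. No gain.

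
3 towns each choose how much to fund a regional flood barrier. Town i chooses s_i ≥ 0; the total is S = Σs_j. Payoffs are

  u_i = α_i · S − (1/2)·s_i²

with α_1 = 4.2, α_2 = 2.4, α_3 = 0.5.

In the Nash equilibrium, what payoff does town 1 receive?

Town i's FOC: ∂u_i/∂s_i = α_i − s_i = 0, so s_i* = α_i.
NE contributions = (4.2, 2.4, 0.5); S = 7.1.
u_1 = α_1·S − ½·(s_1)² = 4.2·7.1 − ½·4.2² = 21.

21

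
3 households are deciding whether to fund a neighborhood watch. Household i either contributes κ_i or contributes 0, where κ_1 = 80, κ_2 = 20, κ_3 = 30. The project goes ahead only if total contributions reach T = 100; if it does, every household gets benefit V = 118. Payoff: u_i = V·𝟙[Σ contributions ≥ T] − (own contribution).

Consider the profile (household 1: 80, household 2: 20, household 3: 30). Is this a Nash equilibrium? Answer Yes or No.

Total = 130 ≥ 100: provided.
Household 1 (pledges 80, payoff 38): dropping to 0 → total 50, payoff 0. No gain.
Household 2 (pledges 20, payoff 98): dropping to 0 → total 110, payoff 118. Profitable deviation.

No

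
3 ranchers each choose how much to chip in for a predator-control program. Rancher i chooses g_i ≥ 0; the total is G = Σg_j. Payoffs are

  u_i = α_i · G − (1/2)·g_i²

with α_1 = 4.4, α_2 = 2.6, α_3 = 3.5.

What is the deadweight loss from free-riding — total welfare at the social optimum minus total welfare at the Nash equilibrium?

Rancher i's FOC: ∂u_i/∂g_i = α_i − g_i = 0, so g_i* = α_i.
NE contributions = (4.4, 2.6, 3.5); G = 10.5.
W^NE = (Σα)·G − ½Σα_i² = 10.5² − ½·38.37 = 91.065.
Planner sets g_i = Σα_j = 10.5 for every i, so G^SO = 3·10.5 = 31.5.
W^SO = (Σα)·G^SO − ½·3·(Σα)² = (3/2)·10.5² = 165.375.
Deadweight loss = W^SO − W^NE = 74.31.

74.31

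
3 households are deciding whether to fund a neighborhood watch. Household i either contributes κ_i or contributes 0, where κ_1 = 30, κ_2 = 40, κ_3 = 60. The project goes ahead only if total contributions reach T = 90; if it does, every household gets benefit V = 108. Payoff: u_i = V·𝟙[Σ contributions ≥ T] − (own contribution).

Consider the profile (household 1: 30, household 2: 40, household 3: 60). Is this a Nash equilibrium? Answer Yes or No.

Total = 130 ≥ 90: provided.
Household 1 (pledges 30, payoff 78): dropping to 0 → total 100, payoff 108. Profitable deviation.

No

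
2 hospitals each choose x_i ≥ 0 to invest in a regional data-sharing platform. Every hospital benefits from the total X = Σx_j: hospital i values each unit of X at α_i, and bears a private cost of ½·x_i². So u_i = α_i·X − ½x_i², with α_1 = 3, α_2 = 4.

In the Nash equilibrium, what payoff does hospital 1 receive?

16.5

Hospital i's FOC: ∂u_i/∂x_i = α_i − x_i = 0, so x_i* = α_i.
NE contributions = (3, 4); X = 7.
u_1 = α_1·X − ½·(x_1)² = 3·7 − ½·3² = 16.5.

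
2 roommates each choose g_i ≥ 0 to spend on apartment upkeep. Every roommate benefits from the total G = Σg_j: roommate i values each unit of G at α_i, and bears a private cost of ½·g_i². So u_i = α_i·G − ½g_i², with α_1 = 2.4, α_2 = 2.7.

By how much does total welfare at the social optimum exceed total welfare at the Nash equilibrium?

Roommate i's FOC: ∂u_i/∂g_i = α_i − g_i = 0, so g_i* = α_i.
NE contributions = (2.4, 2.7); G = 5.1.
W^NE = (Σα)·G − ½Σα_i² = 5.1² − ½·13.05 = 19.485.
Planner sets g_i = Σα_j = 5.1 for every i, so G^SO = 2·5.1 = 10.2.
W^SO = (Σα)·G^SO − ½·2·(Σα)² = (2/2)·5.1² = 26.01.
Deadweight loss = W^SO − W^NE = 6.525.

6.525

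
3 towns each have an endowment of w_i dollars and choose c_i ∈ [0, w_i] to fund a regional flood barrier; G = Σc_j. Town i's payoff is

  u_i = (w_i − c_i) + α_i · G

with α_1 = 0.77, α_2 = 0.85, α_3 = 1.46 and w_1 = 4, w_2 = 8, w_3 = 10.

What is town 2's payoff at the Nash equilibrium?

∂u_i/∂c_i = α_i − 1, so town i contributes w_i if α_i > 1, else 0.
α_i > 1 for i ∈ {3}; NE contributions (0, 0, 10), G = 10.
u_2 = (8 − 0) + 0.85·10 = 16.5.

16.5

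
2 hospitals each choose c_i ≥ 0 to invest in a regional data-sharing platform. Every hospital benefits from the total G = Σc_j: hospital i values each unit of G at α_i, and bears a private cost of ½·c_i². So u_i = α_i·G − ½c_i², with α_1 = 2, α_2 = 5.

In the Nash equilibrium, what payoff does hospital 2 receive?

22.5

Hospital i's FOC: ∂u_i/∂c_i = α_i − c_i = 0, so c_i* = α_i.
NE contributions = (2, 5); G = 7.
u_2 = α_2·G − ½·(c_2)² = 5·7 − ½·5² = 22.5.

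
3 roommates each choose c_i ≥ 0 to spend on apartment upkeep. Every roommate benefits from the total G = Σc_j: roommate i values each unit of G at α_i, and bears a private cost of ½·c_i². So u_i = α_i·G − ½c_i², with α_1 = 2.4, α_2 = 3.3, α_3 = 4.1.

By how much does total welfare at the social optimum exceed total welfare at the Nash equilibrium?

Roommate i's FOC: ∂u_i/∂c_i = α_i − c_i = 0, so c_i* = α_i.
NE contributions = (2.4, 3.3, 4.1); G = 9.8.
W^NE = (Σα)·G − ½Σα_i² = 9.8² − ½·33.46 = 79.31.
Planner sets c_i = Σα_j = 9.8 for every i, so G^SO = 3·9.8 = 29.4.
W^SO = (Σα)·G^SO − ½·3·(Σα)² = (3/2)·9.8² = 144.06.
Deadweight loss = W^SO − W^NE = 64.75.

64.75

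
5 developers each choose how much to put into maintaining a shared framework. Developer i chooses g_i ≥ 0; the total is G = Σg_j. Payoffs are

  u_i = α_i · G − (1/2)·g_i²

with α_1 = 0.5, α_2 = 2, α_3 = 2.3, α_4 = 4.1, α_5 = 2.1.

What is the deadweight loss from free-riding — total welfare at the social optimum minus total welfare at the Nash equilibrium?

196.88

Developer i's FOC: ∂u_i/∂g_i = α_i − g_i = 0, so g_i* = α_i.
NE contributions = (0.5, 2, 2.3, 4.1, 2.1); G = 11.
W^NE = (Σα)·G − ½Σα_i² = 11² − ½·30.76 = 105.62.
Planner sets g_i = Σα_j = 11 for every i, so G^SO = 5·11 = 55.
W^SO = (Σα)·G^SO − ½·5·(Σα)² = (5/2)·11² = 302.5.
Deadweight loss = W^SO − W^NE = 196.88.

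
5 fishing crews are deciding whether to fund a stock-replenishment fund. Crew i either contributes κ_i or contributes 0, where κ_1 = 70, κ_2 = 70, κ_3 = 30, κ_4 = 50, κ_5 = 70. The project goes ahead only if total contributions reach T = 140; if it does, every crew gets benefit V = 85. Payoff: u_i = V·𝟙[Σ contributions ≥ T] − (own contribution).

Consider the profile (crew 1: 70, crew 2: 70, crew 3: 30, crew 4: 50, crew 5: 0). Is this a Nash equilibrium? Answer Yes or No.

No

Total = 220 ≥ 140: provided.
Crew 1 (pledges 70, payoff 15): dropping to 0 → total 150, payoff 85. Profitable deviation.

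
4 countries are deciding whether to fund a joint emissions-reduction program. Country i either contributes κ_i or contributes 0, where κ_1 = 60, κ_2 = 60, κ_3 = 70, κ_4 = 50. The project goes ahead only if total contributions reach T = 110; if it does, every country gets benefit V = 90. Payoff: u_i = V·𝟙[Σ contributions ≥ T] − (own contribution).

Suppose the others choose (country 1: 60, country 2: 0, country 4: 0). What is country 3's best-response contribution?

70

Others' total = 60. Contributing 70 brings total to 130 ≥ 110: gain V − κ_3 = 20.
Best response: 70.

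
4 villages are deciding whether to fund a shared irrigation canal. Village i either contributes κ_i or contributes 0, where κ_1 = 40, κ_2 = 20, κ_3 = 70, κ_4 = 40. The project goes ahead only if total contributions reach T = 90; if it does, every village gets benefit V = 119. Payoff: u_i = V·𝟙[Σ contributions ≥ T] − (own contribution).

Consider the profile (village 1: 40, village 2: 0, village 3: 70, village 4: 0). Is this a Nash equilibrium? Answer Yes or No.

Total = 110 ≥ 90: provided.
Village 1 (pledges 40, payoff 79): dropping to 0 → total 70, payoff 0. No gain.
Village 2 (pledges 0, payoff 119): pledging 20 → total 130, payoff 99. No gain.
Village 3 (pledges 70, payoff 49): dropping to 0 → total 40, payoff 0. No gain.
Village 4 (pledges 0, payoff 119): pledging 40 → total 150, payoff 79. No gain.

Yes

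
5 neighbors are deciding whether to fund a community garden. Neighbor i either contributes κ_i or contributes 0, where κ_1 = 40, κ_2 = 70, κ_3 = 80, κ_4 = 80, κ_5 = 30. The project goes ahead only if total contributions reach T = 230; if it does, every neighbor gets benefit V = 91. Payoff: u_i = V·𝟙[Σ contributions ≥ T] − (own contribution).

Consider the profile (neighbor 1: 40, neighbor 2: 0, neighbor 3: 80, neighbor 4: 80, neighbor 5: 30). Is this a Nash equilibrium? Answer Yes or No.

Total = 230 ≥ 230: provided.
Neighbor 1 (pledges 40, payoff 51): dropping to 0 → total 190, payoff 0. No gain.
Neighbor 2 (pledges 0, payoff 91): pledging 70 → total 300, payoff 21. No gain.
Neighbor 3 (pledges 80, payoff 11): dropping to 0 → total 150, payoff 0. No gain.
Neighbor 4 (pledges 80, payoff 11): dropping to 0 → total 150, payoff 0. No gain.
Neighbor 5 (pledges 30, payoff 61): dropping to 0 → total 200, payoff 0. No gain.

Yes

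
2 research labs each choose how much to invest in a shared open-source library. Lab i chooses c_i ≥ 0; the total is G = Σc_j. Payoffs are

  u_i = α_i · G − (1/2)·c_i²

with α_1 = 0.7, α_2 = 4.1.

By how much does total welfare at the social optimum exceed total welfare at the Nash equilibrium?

Lab i's FOC: ∂u_i/∂c_i = α_i − c_i = 0, so c_i* = α_i.
NE contributions = (0.7, 4.1); G = 4.8.
W^NE = (Σα)·G − ½Σα_i² = 4.8² − ½·17.3 = 14.39.
Planner sets c_i = Σα_j = 4.8 for every i, so G^SO = 2·4.8 = 9.6.
W^SO = (Σα)·G^SO − ½·2·(Σα)² = (2/2)·4.8² = 23.04.
Deadweight loss = W^SO − W^NE = 8.65.

8.65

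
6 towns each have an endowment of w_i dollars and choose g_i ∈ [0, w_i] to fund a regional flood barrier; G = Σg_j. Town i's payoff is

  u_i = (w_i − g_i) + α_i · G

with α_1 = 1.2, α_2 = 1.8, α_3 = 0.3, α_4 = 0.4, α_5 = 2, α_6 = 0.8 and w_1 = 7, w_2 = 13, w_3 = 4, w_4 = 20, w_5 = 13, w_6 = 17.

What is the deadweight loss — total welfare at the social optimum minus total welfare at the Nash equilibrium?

225.5

∂u_i/∂g_i = α_i − 1, so town i contributes w_i if α_i > 1, else 0.
α_i > 1 for i ∈ {1, 2, 5}; NE contributions (7, 13, 0, 0, 13, 0), G = 33.
W^NE = Σw_i − G^NE + (Σα_i)·G^NE = 74 + 5.5·33 = 255.5.
Planner: ∂(Σu_j)/∂g_i = Σα_j − 1 = 5.5 > 0, so everyone contributes w_i; G^SO = 74, W^SO = 74 + 5.5·74 = 481.
Deadweight loss = 225.5.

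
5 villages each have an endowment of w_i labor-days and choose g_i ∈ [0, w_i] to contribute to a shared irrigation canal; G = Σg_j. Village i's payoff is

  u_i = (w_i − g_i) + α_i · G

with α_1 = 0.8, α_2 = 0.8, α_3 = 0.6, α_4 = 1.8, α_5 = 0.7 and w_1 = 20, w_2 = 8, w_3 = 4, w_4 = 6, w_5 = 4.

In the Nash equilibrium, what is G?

∂u_i/∂g_i = α_i − 1, so village i contributes w_i if α_i > 1, else 0.
α_i > 1 for i ∈ {4}; NE contributions (0, 0, 0, 6, 0), G = 6.

6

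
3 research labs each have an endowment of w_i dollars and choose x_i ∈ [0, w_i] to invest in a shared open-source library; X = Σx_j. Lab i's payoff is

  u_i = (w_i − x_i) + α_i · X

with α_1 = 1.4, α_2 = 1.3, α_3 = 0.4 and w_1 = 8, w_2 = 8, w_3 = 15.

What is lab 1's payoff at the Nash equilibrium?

22.4

∂u_i/∂x_i = α_i − 1, so lab i contributes w_i if α_i > 1, else 0.
α_i > 1 for i ∈ {1, 2}; NE contributions (8, 8, 0), X = 16.
u_1 = (8 − 8) + 1.4·16 = 22.4.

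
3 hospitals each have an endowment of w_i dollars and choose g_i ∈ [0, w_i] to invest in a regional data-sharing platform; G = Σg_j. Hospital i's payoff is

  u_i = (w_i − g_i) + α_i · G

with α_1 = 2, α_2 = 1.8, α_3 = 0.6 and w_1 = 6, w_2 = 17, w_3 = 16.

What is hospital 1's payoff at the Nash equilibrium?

46

∂u_i/∂g_i = α_i − 1, so hospital i contributes w_i if α_i > 1, else 0.
α_i > 1 for i ∈ {1, 2}; NE contributions (6, 17, 0), G = 23.
u_1 = (6 − 6) + 2·23 = 46.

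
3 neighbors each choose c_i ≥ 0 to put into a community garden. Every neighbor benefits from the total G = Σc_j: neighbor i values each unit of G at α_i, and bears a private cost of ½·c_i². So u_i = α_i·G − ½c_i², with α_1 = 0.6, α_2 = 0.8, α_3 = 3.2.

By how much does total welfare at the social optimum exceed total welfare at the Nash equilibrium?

Neighbor i's FOC: ∂u_i/∂c_i = α_i − c_i = 0, so c_i* = α_i.
NE contributions = (0.6, 0.8, 3.2); G = 4.6.
W^NE = (Σα)·G − ½Σα_i² = 4.6² − ½·11.24 = 15.54.
Planner sets c_i = Σα_j = 4.6 for every i, so G^SO = 3·4.6 = 13.8.
W^SO = (Σα)·G^SO − ½·3·(Σα)² = (3/2)·4.6² = 31.74.
Deadweight loss = W^SO − W^NE = 16.2.

16.2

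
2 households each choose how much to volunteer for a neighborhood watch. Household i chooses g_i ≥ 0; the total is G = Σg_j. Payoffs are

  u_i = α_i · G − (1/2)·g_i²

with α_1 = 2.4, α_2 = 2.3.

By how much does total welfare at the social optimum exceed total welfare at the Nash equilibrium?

5.525

Household i's FOC: ∂u_i/∂g_i = α_i − g_i = 0, so g_i* = α_i.
NE contributions = (2.4, 2.3); G = 4.7.
W^NE = (Σα)·G − ½Σα_i² = 4.7² − ½·11.05 = 16.565.
Planner sets g_i = Σα_j = 4.7 for every i, so G^SO = 2·4.7 = 9.4.
W^SO = (Σα)·G^SO − ½·2·(Σα)² = (2/2)·4.7² = 22.09.
Deadweight loss = W^SO − W^NE = 5.525.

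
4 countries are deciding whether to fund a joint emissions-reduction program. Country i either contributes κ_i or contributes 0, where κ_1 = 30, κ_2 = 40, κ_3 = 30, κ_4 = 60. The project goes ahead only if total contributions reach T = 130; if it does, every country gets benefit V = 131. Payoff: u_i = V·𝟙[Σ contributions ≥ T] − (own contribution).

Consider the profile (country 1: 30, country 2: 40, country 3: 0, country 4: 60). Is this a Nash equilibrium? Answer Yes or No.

Total = 130 ≥ 130: provided.
Country 1 (pledges 30, payoff 101): dropping to 0 → total 100, payoff 0. No gain.
Country 2 (pledges 40, payoff 91): dropping to 0 → total 90, payoff 0. No gain.
Country 3 (pledges 0, payoff 131): pledging 30 → total 160, payoff 101. No gain.
Country 4 (pledges 60, payoff 71): dropping to 0 → total 70, payoff 0. No gain.

Yes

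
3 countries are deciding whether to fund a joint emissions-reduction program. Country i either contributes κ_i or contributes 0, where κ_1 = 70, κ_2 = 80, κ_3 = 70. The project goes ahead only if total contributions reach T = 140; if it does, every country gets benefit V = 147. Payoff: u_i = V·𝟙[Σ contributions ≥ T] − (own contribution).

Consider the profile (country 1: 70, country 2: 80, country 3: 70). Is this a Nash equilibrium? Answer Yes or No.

No

Total = 220 ≥ 140: provided.
Country 1 (pledges 70, payoff 77): dropping to 0 → total 150, payoff 147. Profitable deviation.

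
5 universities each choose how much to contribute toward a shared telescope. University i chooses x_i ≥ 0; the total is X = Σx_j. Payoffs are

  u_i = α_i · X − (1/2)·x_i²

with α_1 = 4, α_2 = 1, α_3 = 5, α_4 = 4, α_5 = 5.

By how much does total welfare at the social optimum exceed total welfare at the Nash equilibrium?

University i's FOC: ∂u_i/∂x_i = α_i − x_i = 0, so x_i* = α_i.
NE contributions = (4, 1, 5, 4, 5); X = 19.
W^NE = (Σα)·X − ½Σα_i² = 19² − ½·83 = 319.5.
Planner sets x_i = Σα_j = 19 for every i, so X^SO = 5·19 = 95.
W^SO = (Σα)·X^SO − ½·5·(Σα)² = (5/2)·19² = 902.5.
Deadweight loss = W^SO − W^NE = 583.

583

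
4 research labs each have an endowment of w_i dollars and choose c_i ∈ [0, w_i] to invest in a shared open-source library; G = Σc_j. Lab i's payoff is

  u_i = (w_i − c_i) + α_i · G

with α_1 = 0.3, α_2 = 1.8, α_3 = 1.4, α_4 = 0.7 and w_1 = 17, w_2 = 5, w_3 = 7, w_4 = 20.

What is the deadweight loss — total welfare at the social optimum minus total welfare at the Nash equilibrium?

∂u_i/∂c_i = α_i − 1, so lab i contributes w_i if α_i > 1, else 0.
α_i > 1 for i ∈ {2, 3}; NE contributions (0, 5, 7, 0), G = 12.
W^NE = Σw_i − G^NE + (Σα_i)·G^NE = 49 + 3.2·12 = 87.4.
Planner: ∂(Σu_j)/∂c_i = Σα_j − 1 = 3.2 > 0, so everyone contributes w_i; G^SO = 49, W^SO = 49 + 3.2·49 = 205.8.
Deadweight loss = 118.4.

118.4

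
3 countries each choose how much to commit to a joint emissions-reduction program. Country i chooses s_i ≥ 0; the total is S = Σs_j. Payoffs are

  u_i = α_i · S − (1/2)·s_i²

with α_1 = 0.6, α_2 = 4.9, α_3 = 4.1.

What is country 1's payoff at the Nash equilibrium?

5.58

Country i's FOC: ∂u_i/∂s_i = α_i − s_i = 0, so s_i* = α_i.
NE contributions = (0.6, 4.9, 4.1); S = 9.6.
u_1 = α_1·S − ½·(s_1)² = 0.6·9.6 − ½·0.6² = 5.58.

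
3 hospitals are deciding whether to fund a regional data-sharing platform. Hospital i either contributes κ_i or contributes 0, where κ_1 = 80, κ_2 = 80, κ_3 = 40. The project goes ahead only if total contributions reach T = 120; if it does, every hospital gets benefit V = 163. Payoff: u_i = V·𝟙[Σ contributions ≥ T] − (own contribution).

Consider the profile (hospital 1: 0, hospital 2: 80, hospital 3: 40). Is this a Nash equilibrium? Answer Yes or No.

Total = 120 ≥ 120: provided.
Hospital 1 (pledges 0, payoff 163): pledging 80 → total 200, payoff 83. No gain.
Hospital 2 (pledges 80, payoff 83): dropping to 0 → total 40, payoff 0. No gain.
Hospital 3 (pledges 40, payoff 123): dropping to 0 → total 80, payoff 0. No gain.

Yes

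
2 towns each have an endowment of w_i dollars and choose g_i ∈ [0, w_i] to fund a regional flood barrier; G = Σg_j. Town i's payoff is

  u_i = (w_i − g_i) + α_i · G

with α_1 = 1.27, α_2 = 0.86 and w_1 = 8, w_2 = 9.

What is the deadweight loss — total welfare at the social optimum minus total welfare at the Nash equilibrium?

10.17

∂u_i/∂g_i = α_i − 1, so town i contributes w_i if α_i > 1, else 0.
α_i > 1 for i ∈ {1}; NE contributions (8, 0), G = 8.
W^NE = Σw_i − G^NE + (Σα_i)·G^NE = 17 + 1.13·8 = 26.04.
Planner: ∂(Σu_j)/∂g_i = Σα_j − 1 = 1.13 > 0, so everyone contributes w_i; G^SO = 17, W^SO = 17 + 1.13·17 = 36.21.
Deadweight loss = 10.17.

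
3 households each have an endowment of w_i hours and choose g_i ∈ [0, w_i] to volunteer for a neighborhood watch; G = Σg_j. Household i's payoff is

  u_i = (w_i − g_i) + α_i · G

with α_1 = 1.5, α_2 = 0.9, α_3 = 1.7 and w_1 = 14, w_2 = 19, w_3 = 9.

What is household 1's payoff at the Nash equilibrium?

34.5

∂u_i/∂g_i = α_i − 1, so household i contributes w_i if α_i > 1, else 0.
α_i > 1 for i ∈ {1, 3}; NE contributions (14, 0, 9), G = 23.
u_1 = (14 − 14) + 1.5·23 = 34.5.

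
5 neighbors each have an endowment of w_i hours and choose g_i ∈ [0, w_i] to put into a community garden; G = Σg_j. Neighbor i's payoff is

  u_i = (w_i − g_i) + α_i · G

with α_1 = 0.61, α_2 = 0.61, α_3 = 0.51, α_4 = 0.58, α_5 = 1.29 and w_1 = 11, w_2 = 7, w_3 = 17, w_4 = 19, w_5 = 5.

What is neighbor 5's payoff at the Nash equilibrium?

6.45

∂u_i/∂g_i = α_i − 1, so neighbor i contributes w_i if α_i > 1, else 0.
α_i > 1 for i ∈ {5}; NE contributions (0, 0, 0, 0, 5), G = 5.
u_5 = (5 − 5) + 1.29·5 = 6.45.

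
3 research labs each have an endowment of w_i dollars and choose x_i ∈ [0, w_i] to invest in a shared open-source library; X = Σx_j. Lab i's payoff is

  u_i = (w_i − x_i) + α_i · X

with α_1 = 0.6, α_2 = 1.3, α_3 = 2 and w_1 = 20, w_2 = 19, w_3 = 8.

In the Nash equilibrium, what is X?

∂u_i/∂x_i = α_i − 1, so lab i contributes w_i if α_i > 1, else 0.
α_i > 1 for i ∈ {2, 3}; NE contributions (0, 19, 8), X = 27.

27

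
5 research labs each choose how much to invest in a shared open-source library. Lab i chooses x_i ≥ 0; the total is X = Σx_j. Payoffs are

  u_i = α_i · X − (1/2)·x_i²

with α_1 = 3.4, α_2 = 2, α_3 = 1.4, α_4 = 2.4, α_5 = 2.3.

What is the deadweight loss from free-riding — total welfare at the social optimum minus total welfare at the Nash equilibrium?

Lab i's FOC: ∂u_i/∂x_i = α_i − x_i = 0, so x_i* = α_i.
NE contributions = (3.4, 2, 1.4, 2.4, 2.3); X = 11.5.
W^NE = (Σα)·X − ½Σα_i² = 11.5² − ½·28.57 = 117.965.
Planner sets x_i = Σα_j = 11.5 for every i, so X^SO = 5·11.5 = 57.5.
W^SO = (Σα)·X^SO − ½·5·(Σα)² = (5/2)·11.5² = 330.625.
Deadweight loss = W^SO − W^NE = 212.66.

212.66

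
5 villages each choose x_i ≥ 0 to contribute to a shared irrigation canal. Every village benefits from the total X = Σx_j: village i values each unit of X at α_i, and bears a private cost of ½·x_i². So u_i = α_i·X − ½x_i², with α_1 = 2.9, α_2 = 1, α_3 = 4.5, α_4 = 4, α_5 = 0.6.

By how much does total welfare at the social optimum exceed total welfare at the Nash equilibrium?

Village i's FOC: ∂u_i/∂x_i = α_i − x_i = 0, so x_i* = α_i.
NE contributions = (2.9, 1, 4.5, 4, 0.6); X = 13.
W^NE = (Σα)·X − ½Σα_i² = 13² − ½·46.02 = 145.99.
Planner sets x_i = Σα_j = 13 for every i, so X^SO = 5·13 = 65.
W^SO = (Σα)·X^SO − ½·5·(Σα)² = (5/2)·13² = 422.5.
Deadweight loss = W^SO − W^NE = 276.51.

276.51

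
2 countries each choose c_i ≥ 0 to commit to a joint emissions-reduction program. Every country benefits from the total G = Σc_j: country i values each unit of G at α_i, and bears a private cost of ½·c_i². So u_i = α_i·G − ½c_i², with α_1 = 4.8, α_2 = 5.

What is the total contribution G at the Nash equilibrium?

9.8

Country i's FOC: ∂u_i/∂c_i = α_i − c_i = 0, so c_i* = α_i.
NE contributions = (4.8, 5); G = 9.8.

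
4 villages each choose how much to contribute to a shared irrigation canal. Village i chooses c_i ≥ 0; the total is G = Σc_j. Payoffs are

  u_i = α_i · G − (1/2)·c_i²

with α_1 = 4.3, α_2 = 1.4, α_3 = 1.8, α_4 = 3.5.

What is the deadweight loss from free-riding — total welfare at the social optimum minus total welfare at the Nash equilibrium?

Village i's FOC: ∂u_i/∂c_i = α_i − c_i = 0, so c_i* = α_i.
NE contributions = (4.3, 1.4, 1.8, 3.5); G = 11.
W^NE = (Σα)·G − ½Σα_i² = 11² − ½·35.94 = 103.03.
Planner sets c_i = Σα_j = 11 for every i, so G^SO = 4·11 = 44.
W^SO = (Σα)·G^SO − ½·4·(Σα)² = (4/2)·11² = 242.
Deadweight loss = W^SO − W^NE = 138.97.

138.97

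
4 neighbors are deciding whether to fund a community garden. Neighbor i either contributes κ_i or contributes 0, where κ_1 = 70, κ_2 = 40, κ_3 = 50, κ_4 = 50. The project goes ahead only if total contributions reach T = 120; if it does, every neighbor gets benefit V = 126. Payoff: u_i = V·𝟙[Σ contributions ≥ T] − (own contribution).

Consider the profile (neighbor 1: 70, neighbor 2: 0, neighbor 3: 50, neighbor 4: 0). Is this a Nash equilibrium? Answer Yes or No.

Total = 120 ≥ 120: provided.
Neighbor 1 (pledges 70, payoff 56): dropping to 0 → total 50, payoff 0. No gain.
Neighbor 2 (pledges 0, payoff 126): pledging 40 → total 160, payoff 86. No gain.
Neighbor 3 (pledges 50, payoff 76): dropping to 0 → total 70, payoff 0. No gain.
Neighbor 4 (pledges 0, payoff 126): pledging 50 → total 170, payoff 76. No gain.

Yes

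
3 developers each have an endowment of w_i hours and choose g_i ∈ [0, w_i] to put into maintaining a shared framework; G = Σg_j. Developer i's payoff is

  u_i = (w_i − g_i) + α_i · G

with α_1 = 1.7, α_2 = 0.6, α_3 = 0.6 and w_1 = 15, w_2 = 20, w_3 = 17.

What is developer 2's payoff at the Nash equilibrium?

∂u_i/∂g_i = α_i − 1, so developer i contributes w_i if α_i > 1, else 0.
α_i > 1 for i ∈ {1}; NE contributions (15, 0, 0), G = 15.
u_2 = (20 − 0) + 0.6·15 = 29.

29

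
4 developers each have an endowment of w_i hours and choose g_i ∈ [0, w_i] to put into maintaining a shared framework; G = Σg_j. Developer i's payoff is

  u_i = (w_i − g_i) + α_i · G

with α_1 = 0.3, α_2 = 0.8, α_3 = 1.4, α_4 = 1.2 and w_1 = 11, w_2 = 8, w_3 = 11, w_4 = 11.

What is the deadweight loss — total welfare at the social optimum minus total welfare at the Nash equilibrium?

51.3

∂u_i/∂g_i = α_i − 1, so developer i contributes w_i if α_i > 1, else 0.
α_i > 1 for i ∈ {3, 4}; NE contributions (0, 0, 11, 11), G = 22.
W^NE = Σw_i − G^NE + (Σα_i)·G^NE = 41 + 2.7·22 = 100.4.
Planner: ∂(Σu_j)/∂g_i = Σα_j − 1 = 2.7 > 0, so everyone contributes w_i; G^SO = 41, W^SO = 41 + 2.7·41 = 151.7.
Deadweight loss = 51.3.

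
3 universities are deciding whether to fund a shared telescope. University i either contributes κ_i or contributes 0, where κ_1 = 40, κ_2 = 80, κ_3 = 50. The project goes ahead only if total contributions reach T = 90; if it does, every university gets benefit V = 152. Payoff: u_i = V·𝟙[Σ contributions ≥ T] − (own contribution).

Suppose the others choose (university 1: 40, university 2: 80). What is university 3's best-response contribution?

Others' total = 120 ≥ 90; contributing adds cost 50 for no extra benefit.
Best response: 0.

0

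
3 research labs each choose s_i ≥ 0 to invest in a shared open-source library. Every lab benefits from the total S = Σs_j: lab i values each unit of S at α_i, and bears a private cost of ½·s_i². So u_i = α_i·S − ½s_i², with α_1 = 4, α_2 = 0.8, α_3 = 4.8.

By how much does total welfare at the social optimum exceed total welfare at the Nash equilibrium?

65.92

Lab i's FOC: ∂u_i/∂s_i = α_i − s_i = 0, so s_i* = α_i.
NE contributions = (4, 0.8, 4.8); S = 9.6.
W^NE = (Σα)·S − ½Σα_i² = 9.6² − ½·39.68 = 72.32.
Planner sets s_i = Σα_j = 9.6 for every i, so S^SO = 3·9.6 = 28.8.
W^SO = (Σα)·S^SO − ½·3·(Σα)² = (3/2)·9.6² = 138.24.
Deadweight loss = W^SO − W^NE = 65.92.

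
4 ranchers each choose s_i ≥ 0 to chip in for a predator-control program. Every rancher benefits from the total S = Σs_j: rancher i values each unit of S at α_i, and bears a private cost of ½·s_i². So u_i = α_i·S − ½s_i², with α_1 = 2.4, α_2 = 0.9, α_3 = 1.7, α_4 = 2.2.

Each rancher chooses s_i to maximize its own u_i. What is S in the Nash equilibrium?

7.2

Rancher i's FOC: ∂u_i/∂s_i = α_i − s_i = 0, so s_i* = α_i.
NE contributions = (2.4, 0.9, 1.7, 2.2); S = 7.2.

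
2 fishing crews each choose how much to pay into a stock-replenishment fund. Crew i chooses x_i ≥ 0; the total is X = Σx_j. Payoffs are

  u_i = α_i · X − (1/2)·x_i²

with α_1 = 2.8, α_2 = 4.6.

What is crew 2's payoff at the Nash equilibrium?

Crew i's FOC: ∂u_i/∂x_i = α_i − x_i = 0, so x_i* = α_i.
NE contributions = (2.8, 4.6); X = 7.4.
u_2 = α_2·X − ½·(x_2)² = 4.6·7.4 − ½·4.6² = 23.46.

23.46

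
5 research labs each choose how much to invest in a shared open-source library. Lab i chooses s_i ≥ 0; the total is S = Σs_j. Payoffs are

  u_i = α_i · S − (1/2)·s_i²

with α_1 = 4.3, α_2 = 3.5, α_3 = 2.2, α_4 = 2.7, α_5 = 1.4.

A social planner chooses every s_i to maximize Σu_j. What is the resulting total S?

70.5

Planner FOC: ∂(Σu_j)/∂s_i = (Σα_j) − s_i = 0, so s_i^SO = Σα_j = 14.1 for every i; S^SO = 70.5.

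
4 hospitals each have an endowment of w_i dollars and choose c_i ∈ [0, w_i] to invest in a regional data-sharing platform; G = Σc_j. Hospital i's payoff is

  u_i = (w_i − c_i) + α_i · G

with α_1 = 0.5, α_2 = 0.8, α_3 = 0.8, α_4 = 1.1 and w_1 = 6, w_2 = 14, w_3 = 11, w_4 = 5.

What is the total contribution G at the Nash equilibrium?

∂u_i/∂c_i = α_i − 1, so hospital i contributes w_i if α_i > 1, else 0.
α_i > 1 for i ∈ {4}; NE contributions (0, 0, 0, 5), G = 5.

5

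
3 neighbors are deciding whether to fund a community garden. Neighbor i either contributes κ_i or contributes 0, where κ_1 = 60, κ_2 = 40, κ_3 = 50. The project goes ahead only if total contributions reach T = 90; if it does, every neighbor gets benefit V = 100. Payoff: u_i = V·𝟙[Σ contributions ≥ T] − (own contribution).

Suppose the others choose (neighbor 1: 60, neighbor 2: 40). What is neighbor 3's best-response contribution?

Others' total = 100 ≥ 90; contributing adds cost 50 for no extra benefit.
Best response: 0.

0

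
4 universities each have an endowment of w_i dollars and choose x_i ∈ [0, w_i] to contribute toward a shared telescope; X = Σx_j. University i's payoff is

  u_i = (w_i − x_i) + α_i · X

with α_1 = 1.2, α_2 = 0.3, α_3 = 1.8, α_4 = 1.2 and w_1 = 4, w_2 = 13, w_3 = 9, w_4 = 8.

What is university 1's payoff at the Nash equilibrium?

∂u_i/∂x_i = α_i − 1, so university i contributes w_i if α_i > 1, else 0.
α_i > 1 for i ∈ {1, 3, 4}; NE contributions (4, 0, 9, 8), X = 21.
u_1 = (4 − 4) + 1.2·21 = 25.2.

25.2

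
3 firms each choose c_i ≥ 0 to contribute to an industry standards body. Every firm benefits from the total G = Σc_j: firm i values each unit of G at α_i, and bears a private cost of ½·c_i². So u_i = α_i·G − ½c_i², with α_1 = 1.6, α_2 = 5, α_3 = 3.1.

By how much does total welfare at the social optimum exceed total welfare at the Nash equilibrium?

65.63

Firm i's FOC: ∂u_i/∂c_i = α_i − c_i = 0, so c_i* = α_i.
NE contributions = (1.6, 5, 3.1); G = 9.7.
W^NE = (Σα)·G − ½Σα_i² = 9.7² − ½·37.17 = 75.505.
Planner sets c_i = Σα_j = 9.7 for every i, so G^SO = 3·9.7 = 29.1.
W^SO = (Σα)·G^SO − ½·3·(Σα)² = (3/2)·9.7² = 141.135.
Deadweight loss = W^SO − W^NE = 65.63.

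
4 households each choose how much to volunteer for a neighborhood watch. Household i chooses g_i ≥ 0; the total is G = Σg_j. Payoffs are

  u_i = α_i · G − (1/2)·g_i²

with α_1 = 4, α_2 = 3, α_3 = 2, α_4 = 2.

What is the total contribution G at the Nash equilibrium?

Household i's FOC: ∂u_i/∂g_i = α_i − g_i = 0, so g_i* = α_i.
NE contributions = (4, 3, 2, 2); G = 11.

11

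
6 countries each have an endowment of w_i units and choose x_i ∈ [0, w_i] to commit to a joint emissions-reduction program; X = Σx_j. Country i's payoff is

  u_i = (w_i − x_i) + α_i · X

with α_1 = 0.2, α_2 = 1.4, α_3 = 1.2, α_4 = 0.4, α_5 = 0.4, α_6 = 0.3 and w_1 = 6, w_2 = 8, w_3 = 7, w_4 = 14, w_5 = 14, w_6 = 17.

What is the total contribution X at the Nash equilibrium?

15

∂u_i/∂x_i = α_i − 1, so country i contributes w_i if α_i > 1, else 0.
α_i > 1 for i ∈ {2, 3}; NE contributions (0, 8, 7, 0, 0, 0), X = 15.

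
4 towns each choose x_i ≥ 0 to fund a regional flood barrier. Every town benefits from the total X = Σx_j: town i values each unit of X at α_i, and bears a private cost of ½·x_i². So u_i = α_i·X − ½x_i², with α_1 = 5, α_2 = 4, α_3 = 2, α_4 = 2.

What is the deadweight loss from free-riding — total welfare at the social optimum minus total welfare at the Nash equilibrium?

193.5

Town i's FOC: ∂u_i/∂x_i = α_i − x_i = 0, so x_i* = α_i.
NE contributions = (5, 4, 2, 2); X = 13.
W^NE = (Σα)·X − ½Σα_i² = 13² − ½·49 = 144.5.
Planner sets x_i = Σα_j = 13 for every i, so X^SO = 4·13 = 52.
W^SO = (Σα)·X^SO − ½·4·(Σα)² = (4/2)·13² = 338.
Deadweight loss = W^SO − W^NE = 193.5.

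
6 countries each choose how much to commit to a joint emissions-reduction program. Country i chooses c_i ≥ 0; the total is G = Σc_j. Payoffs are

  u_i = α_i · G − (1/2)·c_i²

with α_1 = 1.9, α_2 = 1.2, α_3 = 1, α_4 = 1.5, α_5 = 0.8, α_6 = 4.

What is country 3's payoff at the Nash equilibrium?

9.9

Country i's FOC: ∂u_i/∂c_i = α_i − c_i = 0, so c_i* = α_i.
NE contributions = (1.9, 1.2, 1, 1.5, 0.8, 4); G = 10.4.
u_3 = α_3·G − ½·(c_3)² = 1·10.4 − ½·1² = 9.9.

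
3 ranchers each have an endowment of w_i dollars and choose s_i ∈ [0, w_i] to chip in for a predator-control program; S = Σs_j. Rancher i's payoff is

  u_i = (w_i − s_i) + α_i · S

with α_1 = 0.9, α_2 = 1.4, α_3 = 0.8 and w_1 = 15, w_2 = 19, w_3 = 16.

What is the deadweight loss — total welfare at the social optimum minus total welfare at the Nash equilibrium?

∂u_i/∂s_i = α_i − 1, so rancher i contributes w_i if α_i > 1, else 0.
α_i > 1 for i ∈ {2}; NE contributions (0, 19, 0), S = 19.
W^NE = Σw_i − S^NE + (Σα_i)·S^NE = 50 + 2.1·19 = 89.9.
Planner: ∂(Σu_j)/∂s_i = Σα_j − 1 = 2.1 > 0, so everyone contributes w_i; S^SO = 50, W^SO = 50 + 2.1·50 = 155.
Deadweight loss = 65.1.

65.1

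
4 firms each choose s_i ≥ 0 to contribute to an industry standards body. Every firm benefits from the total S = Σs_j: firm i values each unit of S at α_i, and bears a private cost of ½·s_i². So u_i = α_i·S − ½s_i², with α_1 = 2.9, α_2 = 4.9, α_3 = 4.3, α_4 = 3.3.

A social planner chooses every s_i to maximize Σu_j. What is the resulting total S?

Planner FOC: ∂(Σu_j)/∂s_i = (Σα_j) − s_i = 0, so s_i^SO = Σα_j = 15.4 for every i; S^SO = 61.6.

61.6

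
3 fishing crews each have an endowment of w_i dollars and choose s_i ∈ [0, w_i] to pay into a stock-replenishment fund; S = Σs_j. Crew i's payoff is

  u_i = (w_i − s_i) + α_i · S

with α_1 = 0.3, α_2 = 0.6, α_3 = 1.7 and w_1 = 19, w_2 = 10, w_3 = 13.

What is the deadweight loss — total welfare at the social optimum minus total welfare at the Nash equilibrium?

46.4

∂u_i/∂s_i = α_i − 1, so crew i contributes w_i if α_i > 1, else 0.
α_i > 1 for i ∈ {3}; NE contributions (0, 0, 13), S = 13.
W^NE = Σw_i − S^NE + (Σα_i)·S^NE = 42 + 1.6·13 = 62.8.
Planner: ∂(Σu_j)/∂s_i = Σα_j − 1 = 1.6 > 0, so everyone contributes w_i; S^SO = 42, W^SO = 42 + 1.6·42 = 109.2.
Deadweight loss = 46.4.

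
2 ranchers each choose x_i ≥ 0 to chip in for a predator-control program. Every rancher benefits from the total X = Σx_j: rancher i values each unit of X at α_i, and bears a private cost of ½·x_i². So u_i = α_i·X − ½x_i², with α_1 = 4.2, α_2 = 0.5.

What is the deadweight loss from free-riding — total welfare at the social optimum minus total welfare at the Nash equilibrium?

Rancher i's FOC: ∂u_i/∂x_i = α_i − x_i = 0, so x_i* = α_i.
NE contributions = (4.2, 0.5); X = 4.7.
W^NE = (Σα)·X − ½Σα_i² = 4.7² − ½·17.89 = 13.145.
Planner sets x_i = Σα_j = 4.7 for every i, so X^SO = 2·4.7 = 9.4.
W^SO = (Σα)·X^SO − ½·2·(Σα)² = (2/2)·4.7² = 22.09.
Deadweight loss = W^SO − W^NE = 8.945.

8.945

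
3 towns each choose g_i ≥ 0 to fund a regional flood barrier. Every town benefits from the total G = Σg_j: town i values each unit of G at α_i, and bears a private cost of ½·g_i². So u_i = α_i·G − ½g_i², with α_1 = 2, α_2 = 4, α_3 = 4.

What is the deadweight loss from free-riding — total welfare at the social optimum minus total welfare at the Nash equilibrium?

68

Town i's FOC: ∂u_i/∂g_i = α_i − g_i = 0, so g_i* = α_i.
NE contributions = (2, 4, 4); G = 10.
W^NE = (Σα)·G − ½Σα_i² = 10² − ½·36 = 82.
Planner sets g_i = Σα_j = 10 for every i, so G^SO = 3·10 = 30.
W^SO = (Σα)·G^SO − ½·3·(Σα)² = (3/2)·10² = 150.
Deadweight loss = W^SO − W^NE = 68.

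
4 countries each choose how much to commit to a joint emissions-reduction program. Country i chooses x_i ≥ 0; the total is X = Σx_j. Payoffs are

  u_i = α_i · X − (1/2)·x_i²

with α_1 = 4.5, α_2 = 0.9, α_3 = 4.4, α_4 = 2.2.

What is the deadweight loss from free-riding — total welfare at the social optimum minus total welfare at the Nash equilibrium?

Country i's FOC: ∂u_i/∂x_i = α_i − x_i = 0, so x_i* = α_i.
NE contributions = (4.5, 0.9, 4.4, 2.2); X = 12.
W^NE = (Σα)·X − ½Σα_i² = 12² − ½·45.26 = 121.37.
Planner sets x_i = Σα_j = 12 for every i, so X^SO = 4·12 = 48.
W^SO = (Σα)·X^SO − ½·4·(Σα)² = (4/2)·12² = 288.
Deadweight loss = W^SO − W^NE = 166.63.

166.63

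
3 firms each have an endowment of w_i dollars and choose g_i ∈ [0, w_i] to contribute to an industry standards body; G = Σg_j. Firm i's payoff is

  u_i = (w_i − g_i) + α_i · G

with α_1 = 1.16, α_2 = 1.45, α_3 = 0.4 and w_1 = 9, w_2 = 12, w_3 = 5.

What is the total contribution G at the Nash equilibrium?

21

∂u_i/∂g_i = α_i − 1, so firm i contributes w_i if α_i > 1, else 0.
α_i > 1 for i ∈ {1, 2}; NE contributions (9, 12, 0), G = 21.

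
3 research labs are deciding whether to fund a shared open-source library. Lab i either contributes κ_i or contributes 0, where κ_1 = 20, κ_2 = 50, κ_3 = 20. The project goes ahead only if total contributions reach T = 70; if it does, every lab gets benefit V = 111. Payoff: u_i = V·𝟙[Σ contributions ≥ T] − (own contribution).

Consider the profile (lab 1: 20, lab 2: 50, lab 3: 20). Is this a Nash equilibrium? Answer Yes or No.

No

Total = 90 ≥ 70: provided.
Lab 1 (pledges 20, payoff 91): dropping to 0 → total 70, payoff 111. Profitable deviation.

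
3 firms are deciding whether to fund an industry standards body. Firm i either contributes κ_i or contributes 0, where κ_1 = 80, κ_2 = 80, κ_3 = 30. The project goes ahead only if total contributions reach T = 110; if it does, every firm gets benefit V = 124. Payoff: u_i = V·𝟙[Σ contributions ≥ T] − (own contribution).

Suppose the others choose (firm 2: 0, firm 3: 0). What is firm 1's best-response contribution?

0

Others' total = 0. Even contributing 80 gives 80 < 110: no benefit either way.
Best response: 0.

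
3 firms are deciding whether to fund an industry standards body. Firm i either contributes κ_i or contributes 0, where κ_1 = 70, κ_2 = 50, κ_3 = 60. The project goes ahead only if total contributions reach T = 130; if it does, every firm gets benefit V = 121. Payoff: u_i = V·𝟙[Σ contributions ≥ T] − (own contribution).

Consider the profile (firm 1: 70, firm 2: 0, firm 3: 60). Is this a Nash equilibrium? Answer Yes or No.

Total = 130 ≥ 130: provided.
Firm 1 (pledges 70, payoff 51): dropping to 0 → total 60, payoff 0. No gain.
Firm 2 (pledges 0, payoff 121): pledging 50 → total 180, payoff 71. No gain.
Firm 3 (pledges 60, payoff 61): dropping to 0 → total 70, payoff 0. No gain.

Yes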